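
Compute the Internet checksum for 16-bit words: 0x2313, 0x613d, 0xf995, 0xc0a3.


Sum all words (with carry folding):
+ 0x2313 = 0x2313
+ 0x613d = 0x8450
+ 0xf995 = 0x7de6
+ 0xc0a3 = 0x3e8a
One's complement: ~0x3e8a
Checksum = 0xc175


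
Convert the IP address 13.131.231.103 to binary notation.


13 = 00001101
131 = 10000011
231 = 11100111
103 = 01100111
Binary: 00001101.10000011.11100111.01100111


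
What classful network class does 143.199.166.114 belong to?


First octet: 143
Binary: 10001111
10xxxxxx -> Class B (128-191)
Class B, default mask 255.255.0.0 (/16)


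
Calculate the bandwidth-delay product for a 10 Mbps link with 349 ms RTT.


BDP = bandwidth * RTT
= 10 Mbps * 349 ms
= 10 * 1e6 * 349 / 1000 bits
= 3490000 bits
= 436250 bytes
= 426.0254 KB
BDP = 3490000 bits (436250 bytes)


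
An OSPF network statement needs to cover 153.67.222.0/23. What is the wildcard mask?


Subnet mask: 255.255.254.0
Wildcard = 255.255.255.255 - subnet mask
255 - 255 = 0
255 - 255 = 0
255 - 254 = 1
255 - 0 = 255
Wildcard: 0.0.1.255


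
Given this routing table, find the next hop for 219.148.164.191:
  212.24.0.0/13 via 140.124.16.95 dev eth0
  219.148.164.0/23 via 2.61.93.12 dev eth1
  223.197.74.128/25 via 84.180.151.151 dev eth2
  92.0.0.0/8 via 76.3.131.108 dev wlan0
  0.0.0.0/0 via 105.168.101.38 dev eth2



Longest prefix match for 219.148.164.191:
  /13 212.24.0.0: no
  /23 219.148.164.0: MATCH
  /25 223.197.74.128: no
  /8 92.0.0.0: no
  /0 0.0.0.0: MATCH
Selected: next-hop 2.61.93.12 via eth1 (matched /23)


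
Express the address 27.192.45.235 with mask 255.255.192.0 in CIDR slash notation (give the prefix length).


Binary: 11111111.11111111.11000000.00000000
Count leading 1s
Prefix: /18


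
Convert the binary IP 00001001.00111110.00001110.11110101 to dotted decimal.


00001001 = 9
00111110 = 62
00001110 = 14
11110101 = 245
IP: 9.62.14.245


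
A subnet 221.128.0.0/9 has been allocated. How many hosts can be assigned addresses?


Host bits = 32 - 9 = 23
Total addresses = 2^23 = 8388608
Usable = total - 2 (network and broadcast)
Usable hosts: 8388606


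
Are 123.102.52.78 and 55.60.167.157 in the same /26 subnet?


Mask: 255.255.255.192
123.102.52.78 AND mask = 123.102.52.64
55.60.167.157 AND mask = 55.60.167.128
No, different subnets (123.102.52.64 vs 55.60.167.128)


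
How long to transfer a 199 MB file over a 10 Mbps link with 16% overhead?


Effective throughput = 10 * (1 - 16/100) = 8.4 Mbps
File size in Mb = 199 * 8 = 1592 Mb
Time = 1592 / 8.4
Time = 189.5238 seconds


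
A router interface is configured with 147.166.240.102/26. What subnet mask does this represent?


/26 means 26 network bits, 6 host bits
Binary: 11111111111111111111111111000000
Mask: 255.255.255.192


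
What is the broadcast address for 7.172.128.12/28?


Network: 7.172.128.0/28
Host bits = 4
Set all host bits to 1:
Broadcast: 7.172.128.15


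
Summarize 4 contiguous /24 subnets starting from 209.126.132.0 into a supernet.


Original prefix: /24
Number of subnets: 4 = 2^2
New prefix = 24 - 2 = 22
Supernet: 209.126.132.0/22


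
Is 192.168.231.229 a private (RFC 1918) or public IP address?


RFC 1918 private ranges:
  10.0.0.0/8 (10.0.0.0 - 10.255.255.255)
  172.16.0.0/12 (172.16.0.0 - 172.31.255.255)
  192.168.0.0/16 (192.168.0.0 - 192.168.255.255)
Private (in 192.168.0.0/16)


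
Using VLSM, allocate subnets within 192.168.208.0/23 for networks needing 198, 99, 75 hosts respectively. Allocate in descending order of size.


198 hosts -> /24 (254 usable): 192.168.208.0/24
99 hosts -> /25 (126 usable): 192.168.209.0/25
75 hosts -> /25 (126 usable): 192.168.209.128/25
Allocation: 192.168.208.0/24 (198 hosts, 254 usable); 192.168.209.0/25 (99 hosts, 126 usable); 192.168.209.128/25 (75 hosts, 126 usable)


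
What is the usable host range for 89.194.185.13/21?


Network: 89.194.184.0
Broadcast: 89.194.191.255
First usable = network + 1
Last usable = broadcast - 1
Range: 89.194.184.1 to 89.194.191.254


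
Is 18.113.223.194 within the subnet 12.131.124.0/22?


Subnet network: 12.131.124.0
Test IP AND mask: 18.113.220.0
No, 18.113.223.194 is not in 12.131.124.0/22


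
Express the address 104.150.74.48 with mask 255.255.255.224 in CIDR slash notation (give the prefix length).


Binary: 11111111.11111111.11111111.11100000
Count leading 1s
Prefix: /27


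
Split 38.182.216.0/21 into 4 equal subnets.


New prefix = 21 + 2 = 23
Each subnet has 512 addresses
  38.182.216.0/23
  38.182.218.0/23
  38.182.220.0/23
  38.182.222.0/23
Subnets: 38.182.216.0/23, 38.182.218.0/23, 38.182.220.0/23, 38.182.222.0/23


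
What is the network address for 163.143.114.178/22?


IP:   10100011.10001111.01110010.10110010
Mask: 11111111.11111111.11111100.00000000
AND operation:
Net:  10100011.10001111.01110000.00000000
Network: 163.143.112.0/22


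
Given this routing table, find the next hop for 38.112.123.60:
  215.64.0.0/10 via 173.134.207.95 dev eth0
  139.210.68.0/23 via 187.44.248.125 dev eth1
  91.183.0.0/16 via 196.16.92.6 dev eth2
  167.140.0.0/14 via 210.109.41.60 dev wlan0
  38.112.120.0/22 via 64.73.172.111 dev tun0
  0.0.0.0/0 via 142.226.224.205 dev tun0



Longest prefix match for 38.112.123.60:
  /10 215.64.0.0: no
  /23 139.210.68.0: no
  /16 91.183.0.0: no
  /14 167.140.0.0: no
  /22 38.112.120.0: MATCH
  /0 0.0.0.0: MATCH
Selected: next-hop 64.73.172.111 via tun0 (matched /22)


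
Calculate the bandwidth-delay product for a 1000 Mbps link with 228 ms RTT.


BDP = bandwidth * RTT
= 1000 Mbps * 228 ms
= 1000 * 1e6 * 228 / 1000 bits
= 228000000 bits
= 28500000 bytes
= 27832.0312 KB
BDP = 228000000 bits (28500000 bytes)


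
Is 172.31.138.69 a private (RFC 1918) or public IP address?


RFC 1918 private ranges:
  10.0.0.0/8 (10.0.0.0 - 10.255.255.255)
  172.16.0.0/12 (172.16.0.0 - 172.31.255.255)
  192.168.0.0/16 (192.168.0.0 - 192.168.255.255)
Private (in 172.16.0.0/12)


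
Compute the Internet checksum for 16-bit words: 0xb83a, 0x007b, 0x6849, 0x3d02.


Sum all words (with carry folding):
+ 0xb83a = 0xb83a
+ 0x007b = 0xb8b5
+ 0x6849 = 0x20ff
+ 0x3d02 = 0x5e01
One's complement: ~0x5e01
Checksum = 0xa1fe


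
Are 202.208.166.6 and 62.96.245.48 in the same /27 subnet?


Mask: 255.255.255.224
202.208.166.6 AND mask = 202.208.166.0
62.96.245.48 AND mask = 62.96.245.32
No, different subnets (202.208.166.0 vs 62.96.245.32)


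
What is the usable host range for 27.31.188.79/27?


Network: 27.31.188.64
Broadcast: 27.31.188.95
First usable = network + 1
Last usable = broadcast - 1
Range: 27.31.188.65 to 27.31.188.94


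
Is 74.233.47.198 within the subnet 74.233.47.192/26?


Subnet network: 74.233.47.192
Test IP AND mask: 74.233.47.192
Yes, 74.233.47.198 is in 74.233.47.192/26


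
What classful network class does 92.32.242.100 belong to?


First octet: 92
Binary: 01011100
0xxxxxxx -> Class A (1-126)
Class A, default mask 255.0.0.0 (/8)


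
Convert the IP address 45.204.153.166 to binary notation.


45 = 00101101
204 = 11001100
153 = 10011001
166 = 10100110
Binary: 00101101.11001100.10011001.10100110


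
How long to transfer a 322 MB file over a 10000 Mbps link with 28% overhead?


Effective throughput = 10000 * (1 - 28/100) = 7200 Mbps
File size in Mb = 322 * 8 = 2576 Mb
Time = 2576 / 7200
Time = 0.3578 seconds


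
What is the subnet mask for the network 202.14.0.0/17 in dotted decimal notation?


/17 means 17 network bits, 15 host bits
Binary: 11111111111111111000000000000000
Mask: 255.255.128.0


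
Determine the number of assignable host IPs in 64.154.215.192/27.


Host bits = 32 - 27 = 5
Total addresses = 2^5 = 32
Usable = total - 2 (network and broadcast)
Usable hosts: 30


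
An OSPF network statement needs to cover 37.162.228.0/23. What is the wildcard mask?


Subnet mask: 255.255.254.0
Wildcard = 255.255.255.255 - subnet mask
255 - 255 = 0
255 - 255 = 0
255 - 254 = 1
255 - 0 = 255
Wildcard: 0.0.1.255


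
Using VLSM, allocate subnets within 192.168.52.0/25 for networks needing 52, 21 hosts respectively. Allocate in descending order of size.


52 hosts -> /26 (62 usable): 192.168.52.0/26
21 hosts -> /27 (30 usable): 192.168.52.64/27
Allocation: 192.168.52.0/26 (52 hosts, 62 usable); 192.168.52.64/27 (21 hosts, 30 usable)


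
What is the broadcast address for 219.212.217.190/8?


Network: 219.0.0.0/8
Host bits = 24
Set all host bits to 1:
Broadcast: 219.255.255.255


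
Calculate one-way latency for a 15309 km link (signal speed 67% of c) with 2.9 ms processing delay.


Speed = 0.67 * 3e5 km/s = 201000 km/s
Propagation delay = 15309 / 201000 = 0.0762 s = 76.1642 ms
Processing delay = 2.9 ms
Total one-way latency = 79.0642 ms


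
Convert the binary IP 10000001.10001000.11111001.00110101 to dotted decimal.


10000001 = 129
10001000 = 136
11111001 = 249
00110101 = 53
IP: 129.136.249.53


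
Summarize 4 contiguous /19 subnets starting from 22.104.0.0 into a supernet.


Original prefix: /19
Number of subnets: 4 = 2^2
New prefix = 19 - 2 = 17
Supernet: 22.104.0.0/17


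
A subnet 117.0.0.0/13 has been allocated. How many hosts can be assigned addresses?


Host bits = 32 - 13 = 19
Total addresses = 2^19 = 524288
Usable = total - 2 (network and broadcast)
Usable hosts: 524286


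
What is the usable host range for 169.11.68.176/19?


Network: 169.11.64.0
Broadcast: 169.11.95.255
First usable = network + 1
Last usable = broadcast - 1
Range: 169.11.64.1 to 169.11.95.254


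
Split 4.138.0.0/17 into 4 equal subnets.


New prefix = 17 + 2 = 19
Each subnet has 8192 addresses
  4.138.0.0/19
  4.138.32.0/19
  4.138.64.0/19
  4.138.96.0/19
Subnets: 4.138.0.0/19, 4.138.32.0/19, 4.138.64.0/19, 4.138.96.0/19


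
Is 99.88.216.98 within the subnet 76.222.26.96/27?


Subnet network: 76.222.26.96
Test IP AND mask: 99.88.216.96
No, 99.88.216.98 is not in 76.222.26.96/27


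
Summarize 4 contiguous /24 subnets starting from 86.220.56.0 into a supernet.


Original prefix: /24
Number of subnets: 4 = 2^2
New prefix = 24 - 2 = 22
Supernet: 86.220.56.0/22


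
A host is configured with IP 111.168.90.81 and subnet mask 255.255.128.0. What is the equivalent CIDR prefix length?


Binary: 11111111.11111111.10000000.00000000
Count leading 1s
Prefix: /17


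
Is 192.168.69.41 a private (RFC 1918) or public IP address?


RFC 1918 private ranges:
  10.0.0.0/8 (10.0.0.0 - 10.255.255.255)
  172.16.0.0/12 (172.16.0.0 - 172.31.255.255)
  192.168.0.0/16 (192.168.0.0 - 192.168.255.255)
Private (in 192.168.0.0/16)


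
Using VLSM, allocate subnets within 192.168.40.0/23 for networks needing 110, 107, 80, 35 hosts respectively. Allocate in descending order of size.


110 hosts -> /25 (126 usable): 192.168.40.0/25
107 hosts -> /25 (126 usable): 192.168.40.128/25
80 hosts -> /25 (126 usable): 192.168.41.0/25
35 hosts -> /26 (62 usable): 192.168.41.128/26
Allocation: 192.168.40.0/25 (110 hosts, 126 usable); 192.168.40.128/25 (107 hosts, 126 usable); 192.168.41.0/25 (80 hosts, 126 usable); 192.168.41.128/26 (35 hosts, 62 usable)


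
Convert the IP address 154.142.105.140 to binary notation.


154 = 10011010
142 = 10001110
105 = 01101001
140 = 10001100
Binary: 10011010.10001110.01101001.10001100


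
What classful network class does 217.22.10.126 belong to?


First octet: 217
Binary: 11011001
110xxxxx -> Class C (192-223)
Class C, default mask 255.255.255.0 (/24)


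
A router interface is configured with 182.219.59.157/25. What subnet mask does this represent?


/25 means 25 network bits, 7 host bits
Binary: 11111111111111111111111110000000
Mask: 255.255.255.128


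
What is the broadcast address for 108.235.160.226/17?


Network: 108.235.128.0/17
Host bits = 15
Set all host bits to 1:
Broadcast: 108.235.255.255


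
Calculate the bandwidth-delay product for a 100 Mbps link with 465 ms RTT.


BDP = bandwidth * RTT
= 100 Mbps * 465 ms
= 100 * 1e6 * 465 / 1000 bits
= 46500000 bits
= 5812500 bytes
= 5676.2695 KB
BDP = 46500000 bits (5812500 bytes)


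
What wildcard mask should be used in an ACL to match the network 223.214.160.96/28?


Subnet mask: 255.255.255.240
Wildcard = 255.255.255.255 - subnet mask
255 - 255 = 0
255 - 255 = 0
255 - 255 = 0
255 - 240 = 15
Wildcard: 0.0.0.15


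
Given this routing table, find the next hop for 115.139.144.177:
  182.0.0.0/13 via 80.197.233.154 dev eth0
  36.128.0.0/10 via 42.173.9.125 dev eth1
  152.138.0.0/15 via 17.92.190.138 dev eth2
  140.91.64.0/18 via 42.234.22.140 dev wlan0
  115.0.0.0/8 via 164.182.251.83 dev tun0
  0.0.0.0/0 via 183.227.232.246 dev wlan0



Longest prefix match for 115.139.144.177:
  /13 182.0.0.0: no
  /10 36.128.0.0: no
  /15 152.138.0.0: no
  /18 140.91.64.0: no
  /8 115.0.0.0: MATCH
  /0 0.0.0.0: MATCH
Selected: next-hop 164.182.251.83 via tun0 (matched /8)


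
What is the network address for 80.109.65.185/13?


IP:   01010000.01101101.01000001.10111001
Mask: 11111111.11111000.00000000.00000000
AND operation:
Net:  01010000.01101000.00000000.00000000
Network: 80.104.0.0/13


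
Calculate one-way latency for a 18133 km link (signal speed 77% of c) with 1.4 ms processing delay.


Speed = 0.77 * 3e5 km/s = 231000 km/s
Propagation delay = 18133 / 231000 = 0.0785 s = 78.4978 ms
Processing delay = 1.4 ms
Total one-way latency = 79.8978 ms


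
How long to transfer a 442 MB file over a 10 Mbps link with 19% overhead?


Effective throughput = 10 * (1 - 19/100) = 8.1 Mbps
File size in Mb = 442 * 8 = 3536 Mb
Time = 3536 / 8.1
Time = 436.5432 seconds


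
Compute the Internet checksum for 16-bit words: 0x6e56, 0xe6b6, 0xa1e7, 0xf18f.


Sum all words (with carry folding):
+ 0x6e56 = 0x6e56
+ 0xe6b6 = 0x550d
+ 0xa1e7 = 0xf6f4
+ 0xf18f = 0xe884
One's complement: ~0xe884
Checksum = 0x177b


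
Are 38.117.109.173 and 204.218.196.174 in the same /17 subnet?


Mask: 255.255.128.0
38.117.109.173 AND mask = 38.117.0.0
204.218.196.174 AND mask = 204.218.128.0
No, different subnets (38.117.0.0 vs 204.218.128.0)


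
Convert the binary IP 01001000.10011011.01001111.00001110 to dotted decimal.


01001000 = 72
10011011 = 155
01001111 = 79
00001110 = 14
IP: 72.155.79.14


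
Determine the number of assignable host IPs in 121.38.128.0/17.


Host bits = 32 - 17 = 15
Total addresses = 2^15 = 32768
Usable = total - 2 (network and broadcast)
Usable hosts: 32766


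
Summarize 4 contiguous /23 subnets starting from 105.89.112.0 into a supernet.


Original prefix: /23
Number of subnets: 4 = 2^2
New prefix = 23 - 2 = 21
Supernet: 105.89.112.0/21


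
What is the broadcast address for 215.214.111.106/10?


Network: 215.192.0.0/10
Host bits = 22
Set all host bits to 1:
Broadcast: 215.255.255.255


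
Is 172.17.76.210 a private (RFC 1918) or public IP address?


RFC 1918 private ranges:
  10.0.0.0/8 (10.0.0.0 - 10.255.255.255)
  172.16.0.0/12 (172.16.0.0 - 172.31.255.255)
  192.168.0.0/16 (192.168.0.0 - 192.168.255.255)
Private (in 172.16.0.0/12)


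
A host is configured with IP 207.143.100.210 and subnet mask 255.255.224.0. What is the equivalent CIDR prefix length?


Binary: 11111111.11111111.11100000.00000000
Count leading 1s
Prefix: /19


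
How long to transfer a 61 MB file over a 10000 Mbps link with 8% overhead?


Effective throughput = 10000 * (1 - 8/100) = 9200 Mbps
File size in Mb = 61 * 8 = 488 Mb
Time = 488 / 9200
Time = 0.053 seconds


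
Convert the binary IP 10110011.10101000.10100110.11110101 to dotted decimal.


10110011 = 179
10101000 = 168
10100110 = 166
11110101 = 245
IP: 179.168.166.245


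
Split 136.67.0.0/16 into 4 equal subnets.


New prefix = 16 + 2 = 18
Each subnet has 16384 addresses
  136.67.0.0/18
  136.67.64.0/18
  136.67.128.0/18
  136.67.192.0/18
Subnets: 136.67.0.0/18, 136.67.64.0/18, 136.67.128.0/18, 136.67.192.0/18


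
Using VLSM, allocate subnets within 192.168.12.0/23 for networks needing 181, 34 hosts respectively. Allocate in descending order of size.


181 hosts -> /24 (254 usable): 192.168.12.0/24
34 hosts -> /26 (62 usable): 192.168.13.0/26
Allocation: 192.168.12.0/24 (181 hosts, 254 usable); 192.168.13.0/26 (34 hosts, 62 usable)


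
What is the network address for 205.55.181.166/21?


IP:   11001101.00110111.10110101.10100110
Mask: 11111111.11111111.11111000.00000000
AND operation:
Net:  11001101.00110111.10110000.00000000
Network: 205.55.176.0/21


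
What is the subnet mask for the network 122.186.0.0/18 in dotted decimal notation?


/18 means 18 network bits, 14 host bits
Binary: 11111111111111111100000000000000
Mask: 255.255.192.0


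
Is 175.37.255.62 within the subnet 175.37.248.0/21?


Subnet network: 175.37.248.0
Test IP AND mask: 175.37.248.0
Yes, 175.37.255.62 is in 175.37.248.0/21


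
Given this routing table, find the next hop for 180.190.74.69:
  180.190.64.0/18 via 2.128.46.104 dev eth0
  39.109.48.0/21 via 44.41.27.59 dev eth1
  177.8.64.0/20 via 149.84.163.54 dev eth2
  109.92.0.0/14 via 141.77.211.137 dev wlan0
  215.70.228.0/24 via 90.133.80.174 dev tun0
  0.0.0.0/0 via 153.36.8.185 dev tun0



Longest prefix match for 180.190.74.69:
  /18 180.190.64.0: MATCH
  /21 39.109.48.0: no
  /20 177.8.64.0: no
  /14 109.92.0.0: no
  /24 215.70.228.0: no
  /0 0.0.0.0: MATCH
Selected: next-hop 2.128.46.104 via eth0 (matched /18)


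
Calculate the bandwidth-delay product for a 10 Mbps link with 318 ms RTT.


BDP = bandwidth * RTT
= 10 Mbps * 318 ms
= 10 * 1e6 * 318 / 1000 bits
= 3180000 bits
= 397500 bytes
= 388.1836 KB
BDP = 3180000 bits (397500 bytes)


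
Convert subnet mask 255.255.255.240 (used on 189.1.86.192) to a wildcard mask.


Subnet mask: 255.255.255.240
Wildcard = 255.255.255.255 - subnet mask
255 - 255 = 0
255 - 255 = 0
255 - 255 = 0
255 - 240 = 15
Wildcard: 0.0.0.15


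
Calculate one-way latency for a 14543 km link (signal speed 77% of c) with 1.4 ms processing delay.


Speed = 0.77 * 3e5 km/s = 231000 km/s
Propagation delay = 14543 / 231000 = 0.063 s = 62.9567 ms
Processing delay = 1.4 ms
Total one-way latency = 64.3567 ms


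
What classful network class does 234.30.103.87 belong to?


First octet: 234
Binary: 11101010
1110xxxx -> Class D (224-239)
Class D (multicast), default mask N/A


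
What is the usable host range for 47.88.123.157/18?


Network: 47.88.64.0
Broadcast: 47.88.127.255
First usable = network + 1
Last usable = broadcast - 1
Range: 47.88.64.1 to 47.88.127.254


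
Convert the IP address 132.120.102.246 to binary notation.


132 = 10000100
120 = 01111000
102 = 01100110
246 = 11110110
Binary: 10000100.01111000.01100110.11110110


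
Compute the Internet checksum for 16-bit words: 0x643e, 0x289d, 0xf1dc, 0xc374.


Sum all words (with carry folding):
+ 0x643e = 0x643e
+ 0x289d = 0x8cdb
+ 0xf1dc = 0x7eb8
+ 0xc374 = 0x422d
One's complement: ~0x422d
Checksum = 0xbdd2


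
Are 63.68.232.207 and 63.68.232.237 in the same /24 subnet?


Mask: 255.255.255.0
63.68.232.207 AND mask = 63.68.232.0
63.68.232.237 AND mask = 63.68.232.0
Yes, same subnet (63.68.232.0)


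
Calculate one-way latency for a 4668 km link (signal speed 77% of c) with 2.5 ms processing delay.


Speed = 0.77 * 3e5 km/s = 231000 km/s
Propagation delay = 4668 / 231000 = 0.0202 s = 20.2078 ms
Processing delay = 2.5 ms
Total one-way latency = 22.7078 ms


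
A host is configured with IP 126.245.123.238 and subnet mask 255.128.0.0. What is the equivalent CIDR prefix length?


Binary: 11111111.10000000.00000000.00000000
Count leading 1s
Prefix: /9


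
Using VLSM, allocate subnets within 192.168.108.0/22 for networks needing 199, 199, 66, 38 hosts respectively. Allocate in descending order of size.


199 hosts -> /24 (254 usable): 192.168.108.0/24
199 hosts -> /24 (254 usable): 192.168.109.0/24
66 hosts -> /25 (126 usable): 192.168.110.0/25
38 hosts -> /26 (62 usable): 192.168.110.128/26
Allocation: 192.168.108.0/24 (199 hosts, 254 usable); 192.168.109.0/24 (199 hosts, 254 usable); 192.168.110.0/25 (66 hosts, 126 usable); 192.168.110.128/26 (38 hosts, 62 usable)


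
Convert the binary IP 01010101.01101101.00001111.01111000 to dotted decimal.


01010101 = 85
01101101 = 109
00001111 = 15
01111000 = 120
IP: 85.109.15.120


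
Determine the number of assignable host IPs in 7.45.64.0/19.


Host bits = 32 - 19 = 13
Total addresses = 2^13 = 8192
Usable = total - 2 (network and broadcast)
Usable hosts: 8190


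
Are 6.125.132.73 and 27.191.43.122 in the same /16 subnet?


Mask: 255.255.0.0
6.125.132.73 AND mask = 6.125.0.0
27.191.43.122 AND mask = 27.191.0.0
No, different subnets (6.125.0.0 vs 27.191.0.0)


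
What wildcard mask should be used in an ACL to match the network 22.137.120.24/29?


Subnet mask: 255.255.255.248
Wildcard = 255.255.255.255 - subnet mask
255 - 255 = 0
255 - 255 = 0
255 - 255 = 0
255 - 248 = 7
Wildcard: 0.0.0.7


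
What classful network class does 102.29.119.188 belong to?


First octet: 102
Binary: 01100110
0xxxxxxx -> Class A (1-126)
Class A, default mask 255.0.0.0 (/8)


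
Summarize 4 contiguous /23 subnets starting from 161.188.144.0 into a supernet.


Original prefix: /23
Number of subnets: 4 = 2^2
New prefix = 23 - 2 = 21
Supernet: 161.188.144.0/21


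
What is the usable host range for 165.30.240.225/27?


Network: 165.30.240.224
Broadcast: 165.30.240.255
First usable = network + 1
Last usable = broadcast - 1
Range: 165.30.240.225 to 165.30.240.254


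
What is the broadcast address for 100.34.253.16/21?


Network: 100.34.248.0/21
Host bits = 11
Set all host bits to 1:
Broadcast: 100.34.255.255


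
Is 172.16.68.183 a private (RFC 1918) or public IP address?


RFC 1918 private ranges:
  10.0.0.0/8 (10.0.0.0 - 10.255.255.255)
  172.16.0.0/12 (172.16.0.0 - 172.31.255.255)
  192.168.0.0/16 (192.168.0.0 - 192.168.255.255)
Private (in 172.16.0.0/12)


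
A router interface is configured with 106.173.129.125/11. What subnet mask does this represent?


/11 means 11 network bits, 21 host bits
Binary: 11111111111000000000000000000000
Mask: 255.224.0.0


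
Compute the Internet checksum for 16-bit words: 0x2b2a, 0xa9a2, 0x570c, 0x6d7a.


Sum all words (with carry folding):
+ 0x2b2a = 0x2b2a
+ 0xa9a2 = 0xd4cc
+ 0x570c = 0x2bd9
+ 0x6d7a = 0x9953
One's complement: ~0x9953
Checksum = 0x66ac


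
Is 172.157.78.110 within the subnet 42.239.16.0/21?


Subnet network: 42.239.16.0
Test IP AND mask: 172.157.72.0
No, 172.157.78.110 is not in 42.239.16.0/21


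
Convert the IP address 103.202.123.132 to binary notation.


103 = 01100111
202 = 11001010
123 = 01111011
132 = 10000100
Binary: 01100111.11001010.01111011.10000100


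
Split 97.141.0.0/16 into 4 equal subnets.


New prefix = 16 + 2 = 18
Each subnet has 16384 addresses
  97.141.0.0/18
  97.141.64.0/18
  97.141.128.0/18
  97.141.192.0/18
Subnets: 97.141.0.0/18, 97.141.64.0/18, 97.141.128.0/18, 97.141.192.0/18


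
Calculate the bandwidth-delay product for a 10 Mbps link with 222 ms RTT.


BDP = bandwidth * RTT
= 10 Mbps * 222 ms
= 10 * 1e6 * 222 / 1000 bits
= 2220000 bits
= 277500 bytes
= 270.9961 KB
BDP = 2220000 bits (277500 bytes)


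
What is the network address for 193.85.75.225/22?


IP:   11000001.01010101.01001011.11100001
Mask: 11111111.11111111.11111100.00000000
AND operation:
Net:  11000001.01010101.01001000.00000000
Network: 193.85.72.0/22


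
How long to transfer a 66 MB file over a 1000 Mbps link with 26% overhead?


Effective throughput = 1000 * (1 - 26/100) = 740 Mbps
File size in Mb = 66 * 8 = 528 Mb
Time = 528 / 740
Time = 0.7135 seconds


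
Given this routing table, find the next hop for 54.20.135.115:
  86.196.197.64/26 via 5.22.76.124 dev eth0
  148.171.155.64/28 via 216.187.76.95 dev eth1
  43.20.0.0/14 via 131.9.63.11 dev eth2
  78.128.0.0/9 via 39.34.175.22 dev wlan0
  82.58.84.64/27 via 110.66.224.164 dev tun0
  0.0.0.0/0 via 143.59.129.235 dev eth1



Longest prefix match for 54.20.135.115:
  /26 86.196.197.64: no
  /28 148.171.155.64: no
  /14 43.20.0.0: no
  /9 78.128.0.0: no
  /27 82.58.84.64: no
  /0 0.0.0.0: MATCH
Selected: next-hop 143.59.129.235 via eth1 (matched /0)


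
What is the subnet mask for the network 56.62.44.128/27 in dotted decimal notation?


/27 means 27 network bits, 5 host bits
Binary: 11111111111111111111111111100000
Mask: 255.255.255.224


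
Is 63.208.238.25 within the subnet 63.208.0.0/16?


Subnet network: 63.208.0.0
Test IP AND mask: 63.208.0.0
Yes, 63.208.238.25 is in 63.208.0.0/16


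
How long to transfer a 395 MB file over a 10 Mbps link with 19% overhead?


Effective throughput = 10 * (1 - 19/100) = 8.1 Mbps
File size in Mb = 395 * 8 = 3160 Mb
Time = 3160 / 8.1
Time = 390.1235 seconds


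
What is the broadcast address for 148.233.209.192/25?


Network: 148.233.209.128/25
Host bits = 7
Set all host bits to 1:
Broadcast: 148.233.209.255


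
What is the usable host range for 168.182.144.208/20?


Network: 168.182.144.0
Broadcast: 168.182.159.255
First usable = network + 1
Last usable = broadcast - 1
Range: 168.182.144.1 to 168.182.159.254


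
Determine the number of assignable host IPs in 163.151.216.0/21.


Host bits = 32 - 21 = 11
Total addresses = 2^11 = 2048
Usable = total - 2 (network and broadcast)
Usable hosts: 2046


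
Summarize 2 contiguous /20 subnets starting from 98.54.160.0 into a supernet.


Original prefix: /20
Number of subnets: 2 = 2^1
New prefix = 20 - 1 = 19
Supernet: 98.54.160.0/19


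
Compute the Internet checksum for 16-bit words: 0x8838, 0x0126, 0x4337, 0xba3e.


Sum all words (with carry folding):
+ 0x8838 = 0x8838
+ 0x0126 = 0x895e
+ 0x4337 = 0xcc95
+ 0xba3e = 0x86d4
One's complement: ~0x86d4
Checksum = 0x792b


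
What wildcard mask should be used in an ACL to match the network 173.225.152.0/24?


Subnet mask: 255.255.255.0
Wildcard = 255.255.255.255 - subnet mask
255 - 255 = 0
255 - 255 = 0
255 - 255 = 0
255 - 0 = 255
Wildcard: 0.0.0.255


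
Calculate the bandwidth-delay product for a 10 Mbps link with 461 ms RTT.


BDP = bandwidth * RTT
= 10 Mbps * 461 ms
= 10 * 1e6 * 461 / 1000 bits
= 4610000 bits
= 576250 bytes
= 562.7441 KB
BDP = 4610000 bits (576250 bytes)


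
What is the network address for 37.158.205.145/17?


IP:   00100101.10011110.11001101.10010001
Mask: 11111111.11111111.10000000.00000000
AND operation:
Net:  00100101.10011110.10000000.00000000
Network: 37.158.128.0/17


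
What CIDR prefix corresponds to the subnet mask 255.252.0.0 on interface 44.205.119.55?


Binary: 11111111.11111100.00000000.00000000
Count leading 1s
Prefix: /14


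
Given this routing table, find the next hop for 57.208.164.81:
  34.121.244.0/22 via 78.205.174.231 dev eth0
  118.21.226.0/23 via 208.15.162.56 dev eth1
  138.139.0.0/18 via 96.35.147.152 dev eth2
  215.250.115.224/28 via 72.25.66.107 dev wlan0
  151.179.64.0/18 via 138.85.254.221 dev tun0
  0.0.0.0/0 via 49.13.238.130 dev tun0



Longest prefix match for 57.208.164.81:
  /22 34.121.244.0: no
  /23 118.21.226.0: no
  /18 138.139.0.0: no
  /28 215.250.115.224: no
  /18 151.179.64.0: no
  /0 0.0.0.0: MATCH
Selected: next-hop 49.13.238.130 via tun0 (matched /0)


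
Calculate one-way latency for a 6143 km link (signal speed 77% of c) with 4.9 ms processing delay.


Speed = 0.77 * 3e5 km/s = 231000 km/s
Propagation delay = 6143 / 231000 = 0.0266 s = 26.5931 ms
Processing delay = 4.9 ms
Total one-way latency = 31.4931 ms


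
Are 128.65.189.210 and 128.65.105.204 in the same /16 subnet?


Mask: 255.255.0.0
128.65.189.210 AND mask = 128.65.0.0
128.65.105.204 AND mask = 128.65.0.0
Yes, same subnet (128.65.0.0)


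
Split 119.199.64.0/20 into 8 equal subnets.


New prefix = 20 + 3 = 23
Each subnet has 512 addresses
  119.199.64.0/23
  119.199.66.0/23
  119.199.68.0/23
  119.199.70.0/23
  119.199.72.0/23
  119.199.74.0/23
  119.199.76.0/23
  119.199.78.0/23
Subnets: 119.199.64.0/23, 119.199.66.0/23, 119.199.68.0/23, 119.199.70.0/23, 119.199.72.0/23, 119.199.74.0/23, 119.199.76.0/23, 119.199.78.0/23


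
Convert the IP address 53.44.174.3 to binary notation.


53 = 00110101
44 = 00101100
174 = 10101110
3 = 00000011
Binary: 00110101.00101100.10101110.00000011


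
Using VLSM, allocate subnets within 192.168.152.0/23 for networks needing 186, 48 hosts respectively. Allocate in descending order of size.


186 hosts -> /24 (254 usable): 192.168.152.0/24
48 hosts -> /26 (62 usable): 192.168.153.0/26
Allocation: 192.168.152.0/24 (186 hosts, 254 usable); 192.168.153.0/26 (48 hosts, 62 usable)


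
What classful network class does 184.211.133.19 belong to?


First octet: 184
Binary: 10111000
10xxxxxx -> Class B (128-191)
Class B, default mask 255.255.0.0 (/16)


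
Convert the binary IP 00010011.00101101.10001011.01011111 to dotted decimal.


00010011 = 19
00101101 = 45
10001011 = 139
01011111 = 95
IP: 19.45.139.95


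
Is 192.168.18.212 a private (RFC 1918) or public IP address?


RFC 1918 private ranges:
  10.0.0.0/8 (10.0.0.0 - 10.255.255.255)
  172.16.0.0/12 (172.16.0.0 - 172.31.255.255)
  192.168.0.0/16 (192.168.0.0 - 192.168.255.255)
Private (in 192.168.0.0/16)


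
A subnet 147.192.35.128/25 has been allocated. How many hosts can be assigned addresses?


Host bits = 32 - 25 = 7
Total addresses = 2^7 = 128
Usable = total - 2 (network and broadcast)
Usable hosts: 126


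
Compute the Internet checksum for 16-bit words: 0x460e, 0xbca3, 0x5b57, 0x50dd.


Sum all words (with carry folding):
+ 0x460e = 0x460e
+ 0xbca3 = 0x02b2
+ 0x5b57 = 0x5e09
+ 0x50dd = 0xaee6
One's complement: ~0xaee6
Checksum = 0x5119


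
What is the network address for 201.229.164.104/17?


IP:   11001001.11100101.10100100.01101000
Mask: 11111111.11111111.10000000.00000000
AND operation:
Net:  11001001.11100101.10000000.00000000
Network: 201.229.128.0/17


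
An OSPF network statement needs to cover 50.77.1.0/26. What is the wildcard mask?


Subnet mask: 255.255.255.192
Wildcard = 255.255.255.255 - subnet mask
255 - 255 = 0
255 - 255 = 0
255 - 255 = 0
255 - 192 = 63
Wildcard: 0.0.0.63


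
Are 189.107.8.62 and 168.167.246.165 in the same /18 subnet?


Mask: 255.255.192.0
189.107.8.62 AND mask = 189.107.0.0
168.167.246.165 AND mask = 168.167.192.0
No, different subnets (189.107.0.0 vs 168.167.192.0)


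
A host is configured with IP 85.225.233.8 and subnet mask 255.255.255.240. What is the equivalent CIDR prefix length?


Binary: 11111111.11111111.11111111.11110000
Count leading 1s
Prefix: /28


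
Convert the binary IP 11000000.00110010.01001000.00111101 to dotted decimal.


11000000 = 192
00110010 = 50
01001000 = 72
00111101 = 61
IP: 192.50.72.61


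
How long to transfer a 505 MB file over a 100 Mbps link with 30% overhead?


Effective throughput = 100 * (1 - 30/100) = 70 Mbps
File size in Mb = 505 * 8 = 4040 Mb
Time = 4040 / 70
Time = 57.7143 seconds


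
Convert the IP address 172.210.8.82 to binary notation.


172 = 10101100
210 = 11010010
8 = 00001000
82 = 01010010
Binary: 10101100.11010010.00001000.01010010


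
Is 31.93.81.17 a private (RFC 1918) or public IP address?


RFC 1918 private ranges:
  10.0.0.0/8 (10.0.0.0 - 10.255.255.255)
  172.16.0.0/12 (172.16.0.0 - 172.31.255.255)
  192.168.0.0/16 (192.168.0.0 - 192.168.255.255)
Public (not in any RFC 1918 range)


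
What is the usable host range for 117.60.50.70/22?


Network: 117.60.48.0
Broadcast: 117.60.51.255
First usable = network + 1
Last usable = broadcast - 1
Range: 117.60.48.1 to 117.60.51.254


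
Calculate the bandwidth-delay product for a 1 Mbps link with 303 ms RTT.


BDP = bandwidth * RTT
= 1 Mbps * 303 ms
= 1 * 1e6 * 303 / 1000 bits
= 303000 bits
= 37875 bytes
= 36.9873 KB
BDP = 303000 bits (37875 bytes)


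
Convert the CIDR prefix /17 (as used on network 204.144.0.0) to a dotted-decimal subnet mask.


/17 means 17 network bits, 15 host bits
Binary: 11111111111111111000000000000000
Mask: 255.255.128.0


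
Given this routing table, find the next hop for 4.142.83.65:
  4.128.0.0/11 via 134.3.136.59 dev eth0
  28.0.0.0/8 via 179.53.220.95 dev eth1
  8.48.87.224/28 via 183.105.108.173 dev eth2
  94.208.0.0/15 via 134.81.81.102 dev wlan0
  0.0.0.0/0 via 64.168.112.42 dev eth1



Longest prefix match for 4.142.83.65:
  /11 4.128.0.0: MATCH
  /8 28.0.0.0: no
  /28 8.48.87.224: no
  /15 94.208.0.0: no
  /0 0.0.0.0: MATCH
Selected: next-hop 134.3.136.59 via eth0 (matched /11)


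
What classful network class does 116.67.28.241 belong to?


First octet: 116
Binary: 01110100
0xxxxxxx -> Class A (1-126)
Class A, default mask 255.0.0.0 (/8)


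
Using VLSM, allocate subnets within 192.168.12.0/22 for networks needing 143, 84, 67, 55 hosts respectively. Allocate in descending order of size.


143 hosts -> /24 (254 usable): 192.168.12.0/24
84 hosts -> /25 (126 usable): 192.168.13.0/25
67 hosts -> /25 (126 usable): 192.168.13.128/25
55 hosts -> /26 (62 usable): 192.168.14.0/26
Allocation: 192.168.12.0/24 (143 hosts, 254 usable); 192.168.13.0/25 (84 hosts, 126 usable); 192.168.13.128/25 (67 hosts, 126 usable); 192.168.14.0/26 (55 hosts, 62 usable)


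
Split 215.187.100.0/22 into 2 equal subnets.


New prefix = 22 + 1 = 23
Each subnet has 512 addresses
  215.187.100.0/23
  215.187.102.0/23
Subnets: 215.187.100.0/23, 215.187.102.0/23


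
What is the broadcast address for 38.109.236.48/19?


Network: 38.109.224.0/19
Host bits = 13
Set all host bits to 1:
Broadcast: 38.109.255.255


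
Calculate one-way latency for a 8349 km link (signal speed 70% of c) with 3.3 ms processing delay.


Speed = 0.7 * 3e5 km/s = 210000 km/s
Propagation delay = 8349 / 210000 = 0.0398 s = 39.7571 ms
Processing delay = 3.3 ms
Total one-way latency = 43.0571 ms


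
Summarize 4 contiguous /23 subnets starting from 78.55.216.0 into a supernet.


Original prefix: /23
Number of subnets: 4 = 2^2
New prefix = 23 - 2 = 21
Supernet: 78.55.216.0/21


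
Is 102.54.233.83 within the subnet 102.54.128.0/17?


Subnet network: 102.54.128.0
Test IP AND mask: 102.54.128.0
Yes, 102.54.233.83 is in 102.54.128.0/17


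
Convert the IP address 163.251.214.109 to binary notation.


163 = 10100011
251 = 11111011
214 = 11010110
109 = 01101101
Binary: 10100011.11111011.11010110.01101101


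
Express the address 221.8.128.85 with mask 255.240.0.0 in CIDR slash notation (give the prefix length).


Binary: 11111111.11110000.00000000.00000000
Count leading 1s
Prefix: /12


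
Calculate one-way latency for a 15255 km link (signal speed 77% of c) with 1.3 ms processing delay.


Speed = 0.77 * 3e5 km/s = 231000 km/s
Propagation delay = 15255 / 231000 = 0.066 s = 66.039 ms
Processing delay = 1.3 ms
Total one-way latency = 67.339 ms


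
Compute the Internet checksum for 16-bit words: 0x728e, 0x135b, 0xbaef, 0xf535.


Sum all words (with carry folding):
+ 0x728e = 0x728e
+ 0x135b = 0x85e9
+ 0xbaef = 0x40d9
+ 0xf535 = 0x360f
One's complement: ~0x360f
Checksum = 0xc9f0


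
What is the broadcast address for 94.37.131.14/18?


Network: 94.37.128.0/18
Host bits = 14
Set all host bits to 1:
Broadcast: 94.37.191.255


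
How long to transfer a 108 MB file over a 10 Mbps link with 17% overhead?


Effective throughput = 10 * (1 - 17/100) = 8.3 Mbps
File size in Mb = 108 * 8 = 864 Mb
Time = 864 / 8.3
Time = 104.0964 seconds


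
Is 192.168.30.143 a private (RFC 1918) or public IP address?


RFC 1918 private ranges:
  10.0.0.0/8 (10.0.0.0 - 10.255.255.255)
  172.16.0.0/12 (172.16.0.0 - 172.31.255.255)
  192.168.0.0/16 (192.168.0.0 - 192.168.255.255)
Private (in 192.168.0.0/16)


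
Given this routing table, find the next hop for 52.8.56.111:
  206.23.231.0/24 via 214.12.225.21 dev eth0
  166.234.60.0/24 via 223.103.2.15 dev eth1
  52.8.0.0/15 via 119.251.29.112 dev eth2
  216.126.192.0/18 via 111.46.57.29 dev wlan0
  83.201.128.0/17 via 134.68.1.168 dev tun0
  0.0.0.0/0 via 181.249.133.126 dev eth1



Longest prefix match for 52.8.56.111:
  /24 206.23.231.0: no
  /24 166.234.60.0: no
  /15 52.8.0.0: MATCH
  /18 216.126.192.0: no
  /17 83.201.128.0: no
  /0 0.0.0.0: MATCH
Selected: next-hop 119.251.29.112 via eth2 (matched /15)


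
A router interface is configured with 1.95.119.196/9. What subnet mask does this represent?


/9 means 9 network bits, 23 host bits
Binary: 11111111100000000000000000000000
Mask: 255.128.0.0


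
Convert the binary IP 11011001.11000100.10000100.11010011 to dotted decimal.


11011001 = 217
11000100 = 196
10000100 = 132
11010011 = 211
IP: 217.196.132.211


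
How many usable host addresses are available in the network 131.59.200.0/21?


Host bits = 32 - 21 = 11
Total addresses = 2^11 = 2048
Usable = total - 2 (network and broadcast)
Usable hosts: 2046


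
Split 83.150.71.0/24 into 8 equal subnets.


New prefix = 24 + 3 = 27
Each subnet has 32 addresses
  83.150.71.0/27
  83.150.71.32/27
  83.150.71.64/27
  83.150.71.96/27
  83.150.71.128/27
  83.150.71.160/27
  83.150.71.192/27
  83.150.71.224/27
Subnets: 83.150.71.0/27, 83.150.71.32/27, 83.150.71.64/27, 83.150.71.96/27, 83.150.71.128/27, 83.150.71.160/27, 83.150.71.192/27, 83.150.71.224/27


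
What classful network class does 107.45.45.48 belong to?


First octet: 107
Binary: 01101011
0xxxxxxx -> Class A (1-126)
Class A, default mask 255.0.0.0 (/8)


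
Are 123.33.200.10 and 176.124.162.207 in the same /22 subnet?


Mask: 255.255.252.0
123.33.200.10 AND mask = 123.33.200.0
176.124.162.207 AND mask = 176.124.160.0
No, different subnets (123.33.200.0 vs 176.124.160.0)


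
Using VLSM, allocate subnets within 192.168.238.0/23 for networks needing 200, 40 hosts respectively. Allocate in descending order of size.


200 hosts -> /24 (254 usable): 192.168.238.0/24
40 hosts -> /26 (62 usable): 192.168.239.0/26
Allocation: 192.168.238.0/24 (200 hosts, 254 usable); 192.168.239.0/26 (40 hosts, 62 usable)


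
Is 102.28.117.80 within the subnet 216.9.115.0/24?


Subnet network: 216.9.115.0
Test IP AND mask: 102.28.117.0
No, 102.28.117.80 is not in 216.9.115.0/24


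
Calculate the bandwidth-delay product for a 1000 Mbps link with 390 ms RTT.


BDP = bandwidth * RTT
= 1000 Mbps * 390 ms
= 1000 * 1e6 * 390 / 1000 bits
= 390000000 bits
= 48750000 bytes
= 47607.4219 KB
BDP = 390000000 bits (48750000 bytes)


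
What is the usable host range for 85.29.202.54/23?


Network: 85.29.202.0
Broadcast: 85.29.203.255
First usable = network + 1
Last usable = broadcast - 1
Range: 85.29.202.1 to 85.29.203.254


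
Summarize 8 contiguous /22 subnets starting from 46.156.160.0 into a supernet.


Original prefix: /22
Number of subnets: 8 = 2^3
New prefix = 22 - 3 = 19
Supernet: 46.156.160.0/19


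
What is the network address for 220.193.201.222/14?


IP:   11011100.11000001.11001001.11011110
Mask: 11111111.11111100.00000000.00000000
AND operation:
Net:  11011100.11000000.00000000.00000000
Network: 220.192.0.0/14


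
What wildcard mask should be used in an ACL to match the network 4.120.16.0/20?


Subnet mask: 255.255.240.0
Wildcard = 255.255.255.255 - subnet mask
255 - 255 = 0
255 - 255 = 0
255 - 240 = 15
255 - 0 = 255
Wildcard: 0.0.15.255


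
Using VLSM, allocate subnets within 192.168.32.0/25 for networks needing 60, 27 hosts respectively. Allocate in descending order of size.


60 hosts -> /26 (62 usable): 192.168.32.0/26
27 hosts -> /27 (30 usable): 192.168.32.64/27
Allocation: 192.168.32.0/26 (60 hosts, 62 usable); 192.168.32.64/27 (27 hosts, 30 usable)


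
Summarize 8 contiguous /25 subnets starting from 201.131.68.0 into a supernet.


Original prefix: /25
Number of subnets: 8 = 2^3
New prefix = 25 - 3 = 22
Supernet: 201.131.68.0/22
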